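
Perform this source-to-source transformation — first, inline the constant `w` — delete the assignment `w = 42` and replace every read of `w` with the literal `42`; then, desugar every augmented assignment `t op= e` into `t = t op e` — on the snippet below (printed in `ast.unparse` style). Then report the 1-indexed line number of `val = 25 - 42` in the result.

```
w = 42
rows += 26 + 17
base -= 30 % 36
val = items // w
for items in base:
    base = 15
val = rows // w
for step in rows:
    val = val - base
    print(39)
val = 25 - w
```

10

Transformed code:
rows = rows + (26 + 17)
base = base - 30 % 36
val = items // 42
for items in base:
    base = 15
val = rows // 42
for step in rows:
    val = val - base
    print(39)
val = 25 - 42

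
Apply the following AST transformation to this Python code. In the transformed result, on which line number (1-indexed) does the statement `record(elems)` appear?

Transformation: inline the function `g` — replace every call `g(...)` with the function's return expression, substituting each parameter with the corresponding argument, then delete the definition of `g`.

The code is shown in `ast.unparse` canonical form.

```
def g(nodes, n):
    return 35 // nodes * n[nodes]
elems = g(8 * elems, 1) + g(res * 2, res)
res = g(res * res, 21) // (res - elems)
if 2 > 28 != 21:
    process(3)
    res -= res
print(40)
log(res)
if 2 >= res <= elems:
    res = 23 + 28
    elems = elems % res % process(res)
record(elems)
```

11

Transformed code:
elems = 35 // (8 * elems) * 1[8 * elems] + 35 // (res * 2) * res[res * 2]
res = 35 // (res * res) * 21[res * res] // (res - elems)
if 2 > 28 != 21:
    process(3)
    res -= res
print(40)
log(res)
if 2 >= res <= elems:
    res = 23 + 28
    elems = elems % res % process(res)
record(elems)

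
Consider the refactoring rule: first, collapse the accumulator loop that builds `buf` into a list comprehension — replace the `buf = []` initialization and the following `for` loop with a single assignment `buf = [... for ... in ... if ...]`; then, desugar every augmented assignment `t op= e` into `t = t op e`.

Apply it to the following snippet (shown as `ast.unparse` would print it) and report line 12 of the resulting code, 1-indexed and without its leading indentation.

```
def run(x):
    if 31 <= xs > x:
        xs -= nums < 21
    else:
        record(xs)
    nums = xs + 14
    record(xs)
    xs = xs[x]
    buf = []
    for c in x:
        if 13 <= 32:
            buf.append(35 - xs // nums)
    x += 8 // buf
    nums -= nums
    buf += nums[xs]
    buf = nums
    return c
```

Transformed code:
def run(x):
    if 31 <= xs > x:
        xs = xs - (nums < 21)
    else:
        record(xs)
    nums = xs + 14
    record(xs)
    xs = xs[x]
    buf = [35 - xs // nums for c in x if 13 <= 32]
    x = x + 8 // buf
    nums = nums - nums
    buf = buf + nums[xs]
    buf = nums
    return c

buf = buf + nums[xs]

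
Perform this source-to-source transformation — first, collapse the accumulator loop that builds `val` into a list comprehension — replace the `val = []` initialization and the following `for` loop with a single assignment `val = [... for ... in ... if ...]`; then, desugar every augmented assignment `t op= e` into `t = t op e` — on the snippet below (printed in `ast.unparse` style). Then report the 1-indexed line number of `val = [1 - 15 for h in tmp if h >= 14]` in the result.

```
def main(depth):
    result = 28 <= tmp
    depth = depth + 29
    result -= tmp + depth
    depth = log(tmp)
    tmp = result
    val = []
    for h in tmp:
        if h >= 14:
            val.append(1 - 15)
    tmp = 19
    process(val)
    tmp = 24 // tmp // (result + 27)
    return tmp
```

Transformed code:
def main(depth):
    result = 28 <= tmp
    depth = depth + 29
    result = result - (tmp + depth)
    depth = log(tmp)
    tmp = result
    val = [1 - 15 for h in tmp if h >= 14]
    tmp = 19
    process(val)
    tmp = 24 // tmp // (result + 27)
    return tmp

7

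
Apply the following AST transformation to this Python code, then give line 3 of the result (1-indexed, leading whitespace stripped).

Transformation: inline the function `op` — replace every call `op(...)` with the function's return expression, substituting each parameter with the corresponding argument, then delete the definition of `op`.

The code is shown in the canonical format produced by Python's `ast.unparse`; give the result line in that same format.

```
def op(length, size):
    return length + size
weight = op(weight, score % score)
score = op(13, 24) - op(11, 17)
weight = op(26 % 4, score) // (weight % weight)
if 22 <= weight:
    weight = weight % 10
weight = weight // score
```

weight = (26 % 4 + score) // (weight % weight)

Transformed code:
weight = weight + score % score
score = 13 + 24 - (11 + 17)
weight = (26 % 4 + score) // (weight % weight)
if 22 <= weight:
    weight = weight % 10
weight = weight // score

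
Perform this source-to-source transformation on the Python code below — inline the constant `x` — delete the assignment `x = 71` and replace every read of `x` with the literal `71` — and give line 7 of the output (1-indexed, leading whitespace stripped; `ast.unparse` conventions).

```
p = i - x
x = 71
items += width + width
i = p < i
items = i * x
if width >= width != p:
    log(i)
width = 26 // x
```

Transformed code:
p = i - 71
items += width + width
i = p < i
items = i * 71
if width >= width != p:
    log(i)
width = 26 // 71

width = 26 // 71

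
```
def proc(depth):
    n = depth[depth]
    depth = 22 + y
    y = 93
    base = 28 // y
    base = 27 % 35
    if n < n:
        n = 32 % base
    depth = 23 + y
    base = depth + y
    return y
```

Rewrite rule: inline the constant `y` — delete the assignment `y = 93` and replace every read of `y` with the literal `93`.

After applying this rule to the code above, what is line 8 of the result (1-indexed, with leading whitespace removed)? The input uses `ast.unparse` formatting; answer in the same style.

Transformed code:
def proc(depth):
    n = depth[depth]
    depth = 22 + 93
    base = 28 // 93
    base = 27 % 35
    if n < n:
        n = 32 % base
    depth = 23 + 93
    base = depth + 93
    return 93

depth = 23 + 93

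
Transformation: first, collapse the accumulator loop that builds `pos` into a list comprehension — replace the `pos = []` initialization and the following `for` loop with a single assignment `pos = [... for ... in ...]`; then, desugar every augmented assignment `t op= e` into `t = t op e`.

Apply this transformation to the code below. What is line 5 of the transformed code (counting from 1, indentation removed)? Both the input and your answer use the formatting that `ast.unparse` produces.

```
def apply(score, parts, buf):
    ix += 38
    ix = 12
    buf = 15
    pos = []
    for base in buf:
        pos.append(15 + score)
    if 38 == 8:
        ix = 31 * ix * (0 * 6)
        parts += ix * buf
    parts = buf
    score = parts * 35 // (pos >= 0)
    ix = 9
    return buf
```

pos = [15 + score for base in buf]

Transformed code:
def apply(score, parts, buf):
    ix = ix + 38
    ix = 12
    buf = 15
    pos = [15 + score for base in buf]
    if 38 == 8:
        ix = 31 * ix * (0 * 6)
        parts = parts + ix * buf
    parts = buf
    score = parts * 35 // (pos >= 0)
    ix = 9
    return buf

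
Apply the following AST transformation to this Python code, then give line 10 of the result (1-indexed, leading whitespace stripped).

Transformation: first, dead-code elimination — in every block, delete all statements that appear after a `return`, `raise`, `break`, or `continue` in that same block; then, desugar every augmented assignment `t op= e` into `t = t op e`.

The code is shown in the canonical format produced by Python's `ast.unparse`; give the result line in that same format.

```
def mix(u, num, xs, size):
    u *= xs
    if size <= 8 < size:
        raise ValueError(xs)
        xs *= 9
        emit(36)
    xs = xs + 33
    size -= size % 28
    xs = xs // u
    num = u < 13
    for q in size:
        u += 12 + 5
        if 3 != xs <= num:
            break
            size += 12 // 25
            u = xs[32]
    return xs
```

u = u + (12 + 5)

Transformed code:
def mix(u, num, xs, size):
    u = u * xs
    if size <= 8 < size:
        raise ValueError(xs)
    xs = xs + 33
    size = size - size % 28
    xs = xs // u
    num = u < 13
    for q in size:
        u = u + (12 + 5)
        if 3 != xs <= num:
            break
    return xs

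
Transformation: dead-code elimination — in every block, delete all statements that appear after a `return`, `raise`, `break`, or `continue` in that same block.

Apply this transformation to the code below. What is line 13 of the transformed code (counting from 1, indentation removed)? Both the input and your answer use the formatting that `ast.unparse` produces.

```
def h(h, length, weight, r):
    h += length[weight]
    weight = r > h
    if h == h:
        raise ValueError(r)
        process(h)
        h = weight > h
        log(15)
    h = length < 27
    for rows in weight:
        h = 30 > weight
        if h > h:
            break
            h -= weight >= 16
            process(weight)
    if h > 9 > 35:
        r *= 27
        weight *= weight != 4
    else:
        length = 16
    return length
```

Transformed code:
def h(h, length, weight, r):
    h += length[weight]
    weight = r > h
    if h == h:
        raise ValueError(r)
    h = length < 27
    for rows in weight:
        h = 30 > weight
        if h > h:
            break
    if h > 9 > 35:
        r *= 27
        weight *= weight != 4
    else:
        length = 16
    return length

weight *= weight != 4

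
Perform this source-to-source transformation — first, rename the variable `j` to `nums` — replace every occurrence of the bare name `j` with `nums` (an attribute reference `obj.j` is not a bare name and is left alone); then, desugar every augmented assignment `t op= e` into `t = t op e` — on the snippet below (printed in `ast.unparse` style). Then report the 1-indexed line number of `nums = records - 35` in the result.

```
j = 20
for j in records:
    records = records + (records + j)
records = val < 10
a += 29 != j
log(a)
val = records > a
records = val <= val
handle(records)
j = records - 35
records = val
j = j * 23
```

10

Transformed code:
nums = 20
for nums in records:
    records = records + (records + nums)
records = val < 10
a = a + (29 != nums)
log(a)
val = records > a
records = val <= val
handle(records)
nums = records - 35
records = val
nums = nums * 23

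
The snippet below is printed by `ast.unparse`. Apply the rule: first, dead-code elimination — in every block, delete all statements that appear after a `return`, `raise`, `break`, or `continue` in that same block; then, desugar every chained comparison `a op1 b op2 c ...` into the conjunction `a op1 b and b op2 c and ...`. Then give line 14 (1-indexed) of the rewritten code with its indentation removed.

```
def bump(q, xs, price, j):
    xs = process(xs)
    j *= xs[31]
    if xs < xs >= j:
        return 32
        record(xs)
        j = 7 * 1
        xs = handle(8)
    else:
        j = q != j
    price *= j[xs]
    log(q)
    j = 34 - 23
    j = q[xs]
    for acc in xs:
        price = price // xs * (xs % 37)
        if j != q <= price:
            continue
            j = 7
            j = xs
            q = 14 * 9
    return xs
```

if j != q and q <= price:

Transformed code:
def bump(q, xs, price, j):
    xs = process(xs)
    j *= xs[31]
    if xs < xs and xs >= j:
        return 32
    else:
        j = q != j
    price *= j[xs]
    log(q)
    j = 34 - 23
    j = q[xs]
    for acc in xs:
        price = price // xs * (xs % 37)
        if j != q and q <= price:
            continue
    return xs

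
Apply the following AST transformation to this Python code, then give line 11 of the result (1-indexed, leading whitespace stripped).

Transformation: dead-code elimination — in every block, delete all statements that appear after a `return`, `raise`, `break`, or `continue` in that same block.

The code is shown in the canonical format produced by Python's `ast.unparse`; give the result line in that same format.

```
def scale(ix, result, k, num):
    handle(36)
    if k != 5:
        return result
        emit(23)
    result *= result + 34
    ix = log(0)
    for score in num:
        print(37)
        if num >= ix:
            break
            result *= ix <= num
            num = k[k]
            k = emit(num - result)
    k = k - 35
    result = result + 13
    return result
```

Transformed code:
def scale(ix, result, k, num):
    handle(36)
    if k != 5:
        return result
    result *= result + 34
    ix = log(0)
    for score in num:
        print(37)
        if num >= ix:
            break
    k = k - 35
    result = result + 13
    return result

k = k - 35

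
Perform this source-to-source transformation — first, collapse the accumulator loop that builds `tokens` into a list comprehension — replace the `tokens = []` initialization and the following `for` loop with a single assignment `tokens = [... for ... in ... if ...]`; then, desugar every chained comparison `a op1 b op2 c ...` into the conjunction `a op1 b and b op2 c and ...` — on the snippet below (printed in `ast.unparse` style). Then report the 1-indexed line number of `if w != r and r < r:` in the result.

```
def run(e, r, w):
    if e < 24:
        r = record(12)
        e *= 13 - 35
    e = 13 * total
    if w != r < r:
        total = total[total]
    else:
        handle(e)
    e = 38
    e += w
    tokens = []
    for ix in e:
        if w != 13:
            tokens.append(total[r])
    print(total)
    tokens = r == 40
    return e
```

Transformed code:
def run(e, r, w):
    if e < 24:
        r = record(12)
        e *= 13 - 35
    e = 13 * total
    if w != r and r < r:
        total = total[total]
    else:
        handle(e)
    e = 38
    e += w
    tokens = [total[r] for ix in e if w != 13]
    print(total)
    tokens = r == 40
    return e

6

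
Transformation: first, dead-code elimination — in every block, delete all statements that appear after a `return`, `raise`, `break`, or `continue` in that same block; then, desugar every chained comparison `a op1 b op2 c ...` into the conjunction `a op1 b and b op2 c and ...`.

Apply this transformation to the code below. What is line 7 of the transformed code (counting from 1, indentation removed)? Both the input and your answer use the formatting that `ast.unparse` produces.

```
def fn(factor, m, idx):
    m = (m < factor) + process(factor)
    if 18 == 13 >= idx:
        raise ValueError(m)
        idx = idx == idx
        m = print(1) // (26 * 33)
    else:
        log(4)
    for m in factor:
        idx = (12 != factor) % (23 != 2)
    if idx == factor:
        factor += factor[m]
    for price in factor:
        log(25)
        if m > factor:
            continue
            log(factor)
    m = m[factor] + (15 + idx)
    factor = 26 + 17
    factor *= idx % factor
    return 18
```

Transformed code:
def fn(factor, m, idx):
    m = (m < factor) + process(factor)
    if 18 == 13 and 13 >= idx:
        raise ValueError(m)
    else:
        log(4)
    for m in factor:
        idx = (12 != factor) % (23 != 2)
    if idx == factor:
        factor += factor[m]
    for price in factor:
        log(25)
        if m > factor:
            continue
    m = m[factor] + (15 + idx)
    factor = 26 + 17
    factor *= idx % factor
    return 18

for m in factor:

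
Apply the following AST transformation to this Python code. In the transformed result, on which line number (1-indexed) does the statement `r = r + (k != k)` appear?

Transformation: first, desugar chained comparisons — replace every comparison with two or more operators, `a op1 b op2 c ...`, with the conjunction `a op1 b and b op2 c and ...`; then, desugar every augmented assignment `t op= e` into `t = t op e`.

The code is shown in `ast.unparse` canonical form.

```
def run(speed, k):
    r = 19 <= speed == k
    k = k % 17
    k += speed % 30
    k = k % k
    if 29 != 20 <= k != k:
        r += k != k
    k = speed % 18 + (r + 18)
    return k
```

7

Transformed code:
def run(speed, k):
    r = 19 <= speed and speed == k
    k = k % 17
    k = k + speed % 30
    k = k % k
    if 29 != 20 and 20 <= k and (k != k):
        r = r + (k != k)
    k = speed % 18 + (r + 18)
    return k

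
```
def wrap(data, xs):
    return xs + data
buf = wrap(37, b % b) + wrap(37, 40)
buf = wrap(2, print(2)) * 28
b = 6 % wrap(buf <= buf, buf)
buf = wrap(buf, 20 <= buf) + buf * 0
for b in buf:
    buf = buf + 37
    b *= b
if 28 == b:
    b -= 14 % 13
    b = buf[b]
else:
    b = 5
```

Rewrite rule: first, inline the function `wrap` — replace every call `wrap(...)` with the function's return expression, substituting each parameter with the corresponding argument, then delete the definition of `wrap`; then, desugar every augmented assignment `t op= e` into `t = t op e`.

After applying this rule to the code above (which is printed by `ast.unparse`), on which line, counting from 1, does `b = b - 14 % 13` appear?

9

Transformed code:
buf = b % b + 37 + (40 + 37)
buf = (print(2) + 2) * 28
b = 6 % (buf + (buf <= buf))
buf = (20 <= buf) + buf + buf * 0
for b in buf:
    buf = buf + 37
    b = b * b
if 28 == b:
    b = b - 14 % 13
    b = buf[b]
else:
    b = 5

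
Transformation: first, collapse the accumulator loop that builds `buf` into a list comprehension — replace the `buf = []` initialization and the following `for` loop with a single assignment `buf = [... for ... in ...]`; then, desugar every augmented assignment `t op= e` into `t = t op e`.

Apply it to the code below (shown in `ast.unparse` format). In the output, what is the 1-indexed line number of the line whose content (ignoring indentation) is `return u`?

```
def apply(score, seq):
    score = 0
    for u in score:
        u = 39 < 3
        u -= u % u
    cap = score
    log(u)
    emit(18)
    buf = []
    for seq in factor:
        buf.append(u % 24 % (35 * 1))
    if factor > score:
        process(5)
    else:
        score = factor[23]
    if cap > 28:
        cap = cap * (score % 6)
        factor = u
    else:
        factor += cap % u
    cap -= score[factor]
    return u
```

20

Transformed code:
def apply(score, seq):
    score = 0
    for u in score:
        u = 39 < 3
        u = u - u % u
    cap = score
    log(u)
    emit(18)
    buf = [u % 24 % (35 * 1) for seq in factor]
    if factor > score:
        process(5)
    else:
        score = factor[23]
    if cap > 28:
        cap = cap * (score % 6)
        factor = u
    else:
        factor = factor + cap % u
    cap = cap - score[factor]
    return u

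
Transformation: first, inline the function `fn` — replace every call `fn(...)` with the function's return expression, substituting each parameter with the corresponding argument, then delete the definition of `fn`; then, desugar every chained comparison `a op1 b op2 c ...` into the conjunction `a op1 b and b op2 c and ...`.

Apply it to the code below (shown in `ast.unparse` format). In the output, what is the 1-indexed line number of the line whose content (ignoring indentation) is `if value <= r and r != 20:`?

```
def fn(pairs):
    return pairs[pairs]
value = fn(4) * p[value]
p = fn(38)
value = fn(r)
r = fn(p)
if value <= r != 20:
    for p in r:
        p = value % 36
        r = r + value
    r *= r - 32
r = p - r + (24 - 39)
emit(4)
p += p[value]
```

5

Transformed code:
value = 4[4] * p[value]
p = 38[38]
value = r[r]
r = p[p]
if value <= r and r != 20:
    for p in r:
        p = value % 36
        r = r + value
    r *= r - 32
r = p - r + (24 - 39)
emit(4)
p += p[value]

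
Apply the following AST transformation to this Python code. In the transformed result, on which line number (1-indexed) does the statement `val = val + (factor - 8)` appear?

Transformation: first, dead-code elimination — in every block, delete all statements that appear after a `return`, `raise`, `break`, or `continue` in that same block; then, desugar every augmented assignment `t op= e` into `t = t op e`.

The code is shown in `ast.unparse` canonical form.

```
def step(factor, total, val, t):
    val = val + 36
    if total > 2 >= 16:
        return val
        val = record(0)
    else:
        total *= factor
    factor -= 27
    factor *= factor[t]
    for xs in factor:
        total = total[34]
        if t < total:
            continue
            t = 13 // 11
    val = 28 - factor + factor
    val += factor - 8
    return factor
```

14

Transformed code:
def step(factor, total, val, t):
    val = val + 36
    if total > 2 >= 16:
        return val
    else:
        total = total * factor
    factor = factor - 27
    factor = factor * factor[t]
    for xs in factor:
        total = total[34]
        if t < total:
            continue
    val = 28 - factor + factor
    val = val + (factor - 8)
    return factor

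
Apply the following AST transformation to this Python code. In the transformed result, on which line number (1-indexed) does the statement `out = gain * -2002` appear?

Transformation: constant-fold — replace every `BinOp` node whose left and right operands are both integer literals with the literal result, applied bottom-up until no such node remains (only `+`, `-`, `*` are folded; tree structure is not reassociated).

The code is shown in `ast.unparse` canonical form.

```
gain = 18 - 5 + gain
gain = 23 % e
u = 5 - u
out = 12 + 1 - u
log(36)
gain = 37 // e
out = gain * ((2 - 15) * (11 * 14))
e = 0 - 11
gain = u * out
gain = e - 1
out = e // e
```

Transformed code:
gain = 13 + gain
gain = 23 % e
u = 5 - u
out = 13 - u
log(36)
gain = 37 // e
out = gain * -2002
e = -11
gain = u * out
gain = e - 1
out = e // e

7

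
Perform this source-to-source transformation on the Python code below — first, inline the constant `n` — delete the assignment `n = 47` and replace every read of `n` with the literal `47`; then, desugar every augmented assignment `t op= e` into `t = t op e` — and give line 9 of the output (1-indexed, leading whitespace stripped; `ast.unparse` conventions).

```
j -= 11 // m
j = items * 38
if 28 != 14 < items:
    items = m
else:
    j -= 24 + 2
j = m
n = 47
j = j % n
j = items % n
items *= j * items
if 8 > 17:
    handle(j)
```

Transformed code:
j = j - 11 // m
j = items * 38
if 28 != 14 < items:
    items = m
else:
    j = j - (24 + 2)
j = m
j = j % 47
j = items % 47
items = items * (j * items)
if 8 > 17:
    handle(j)

j = items % 47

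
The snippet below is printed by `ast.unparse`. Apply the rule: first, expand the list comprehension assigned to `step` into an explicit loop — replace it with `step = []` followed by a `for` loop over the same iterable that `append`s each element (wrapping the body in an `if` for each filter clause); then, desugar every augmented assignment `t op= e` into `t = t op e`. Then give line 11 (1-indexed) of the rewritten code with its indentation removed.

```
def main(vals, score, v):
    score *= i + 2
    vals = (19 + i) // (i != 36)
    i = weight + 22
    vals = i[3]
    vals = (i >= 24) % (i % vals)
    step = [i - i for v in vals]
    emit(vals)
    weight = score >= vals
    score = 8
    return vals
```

Transformed code:
def main(vals, score, v):
    score = score * (i + 2)
    vals = (19 + i) // (i != 36)
    i = weight + 22
    vals = i[3]
    vals = (i >= 24) % (i % vals)
    step = []
    for v in vals:
        step.append(i - i)
    emit(vals)
    weight = score >= vals
    score = 8
    return vals

weight = score >= vals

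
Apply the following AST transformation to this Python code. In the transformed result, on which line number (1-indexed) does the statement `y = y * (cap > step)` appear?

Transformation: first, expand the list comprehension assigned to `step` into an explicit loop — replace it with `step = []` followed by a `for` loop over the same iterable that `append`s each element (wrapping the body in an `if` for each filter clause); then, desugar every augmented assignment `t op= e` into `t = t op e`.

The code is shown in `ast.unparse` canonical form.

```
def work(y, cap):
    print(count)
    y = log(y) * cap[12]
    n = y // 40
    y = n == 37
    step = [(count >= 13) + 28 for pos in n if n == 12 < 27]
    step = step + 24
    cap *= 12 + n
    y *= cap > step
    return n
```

12

Transformed code:
def work(y, cap):
    print(count)
    y = log(y) * cap[12]
    n = y // 40
    y = n == 37
    step = []
    for pos in n:
        if n == 12 < 27:
            step.append((count >= 13) + 28)
    step = step + 24
    cap = cap * (12 + n)
    y = y * (cap > step)
    return n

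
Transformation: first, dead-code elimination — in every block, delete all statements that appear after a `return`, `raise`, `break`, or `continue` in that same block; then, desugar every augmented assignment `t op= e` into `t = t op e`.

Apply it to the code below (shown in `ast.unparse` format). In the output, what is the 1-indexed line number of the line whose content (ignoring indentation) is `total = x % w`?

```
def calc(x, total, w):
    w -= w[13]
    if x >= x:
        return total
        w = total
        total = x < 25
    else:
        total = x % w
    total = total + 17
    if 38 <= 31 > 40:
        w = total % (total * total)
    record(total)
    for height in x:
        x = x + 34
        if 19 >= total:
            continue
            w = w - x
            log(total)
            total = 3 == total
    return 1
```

Transformed code:
def calc(x, total, w):
    w = w - w[13]
    if x >= x:
        return total
    else:
        total = x % w
    total = total + 17
    if 38 <= 31 > 40:
        w = total % (total * total)
    record(total)
    for height in x:
        x = x + 34
        if 19 >= total:
            continue
    return 1

6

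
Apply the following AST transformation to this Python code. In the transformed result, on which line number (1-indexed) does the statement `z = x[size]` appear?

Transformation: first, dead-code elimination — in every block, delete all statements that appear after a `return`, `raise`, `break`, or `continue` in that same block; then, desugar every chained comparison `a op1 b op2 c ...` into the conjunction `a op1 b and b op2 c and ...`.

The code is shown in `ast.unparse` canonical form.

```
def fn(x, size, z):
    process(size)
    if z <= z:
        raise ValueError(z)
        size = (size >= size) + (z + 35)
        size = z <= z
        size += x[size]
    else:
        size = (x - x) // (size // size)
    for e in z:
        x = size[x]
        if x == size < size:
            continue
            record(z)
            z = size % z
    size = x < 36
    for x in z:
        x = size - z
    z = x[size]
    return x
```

Transformed code:
def fn(x, size, z):
    process(size)
    if z <= z:
        raise ValueError(z)
    else:
        size = (x - x) // (size // size)
    for e in z:
        x = size[x]
        if x == size and size < size:
            continue
    size = x < 36
    for x in z:
        x = size - z
    z = x[size]
    return x

14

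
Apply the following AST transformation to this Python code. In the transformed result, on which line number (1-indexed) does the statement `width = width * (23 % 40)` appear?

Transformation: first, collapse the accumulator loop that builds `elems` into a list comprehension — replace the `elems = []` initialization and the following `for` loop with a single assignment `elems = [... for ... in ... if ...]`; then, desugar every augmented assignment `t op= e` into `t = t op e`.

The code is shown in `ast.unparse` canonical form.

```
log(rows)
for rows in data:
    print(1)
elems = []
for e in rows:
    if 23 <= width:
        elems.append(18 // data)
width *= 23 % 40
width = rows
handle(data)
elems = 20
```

Transformed code:
log(rows)
for rows in data:
    print(1)
elems = [18 // data for e in rows if 23 <= width]
width = width * (23 % 40)
width = rows
handle(data)
elems = 20

5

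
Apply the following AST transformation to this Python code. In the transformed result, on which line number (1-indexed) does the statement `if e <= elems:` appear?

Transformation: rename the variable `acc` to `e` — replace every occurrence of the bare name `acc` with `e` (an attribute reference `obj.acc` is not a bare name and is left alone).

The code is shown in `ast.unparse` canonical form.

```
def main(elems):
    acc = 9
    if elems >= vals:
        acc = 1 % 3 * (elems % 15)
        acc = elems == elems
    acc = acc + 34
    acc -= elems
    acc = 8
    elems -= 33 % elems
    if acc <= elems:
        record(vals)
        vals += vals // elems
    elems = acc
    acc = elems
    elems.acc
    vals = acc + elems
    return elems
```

Transformed code:
def main(elems):
    e = 9
    if elems >= vals:
        e = 1 % 3 * (elems % 15)
        e = elems == elems
    e = e + 34
    e -= elems
    e = 8
    elems -= 33 % elems
    if e <= elems:
        record(vals)
        vals += vals // elems
    elems = e
    e = elems
    elems.acc
    vals = e + elems
    return elems

10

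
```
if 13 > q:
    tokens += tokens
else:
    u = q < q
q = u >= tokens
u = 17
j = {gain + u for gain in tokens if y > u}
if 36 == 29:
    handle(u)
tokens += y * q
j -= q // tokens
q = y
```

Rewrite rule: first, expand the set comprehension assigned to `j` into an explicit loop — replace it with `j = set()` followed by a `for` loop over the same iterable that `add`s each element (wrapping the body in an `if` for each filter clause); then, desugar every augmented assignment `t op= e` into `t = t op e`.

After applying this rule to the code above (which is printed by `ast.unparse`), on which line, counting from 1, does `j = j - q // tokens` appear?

Transformed code:
if 13 > q:
    tokens = tokens + tokens
else:
    u = q < q
q = u >= tokens
u = 17
j = set()
for gain in tokens:
    if y > u:
        j.add(gain + u)
if 36 == 29:
    handle(u)
tokens = tokens + y * q
j = j - q // tokens
q = y

14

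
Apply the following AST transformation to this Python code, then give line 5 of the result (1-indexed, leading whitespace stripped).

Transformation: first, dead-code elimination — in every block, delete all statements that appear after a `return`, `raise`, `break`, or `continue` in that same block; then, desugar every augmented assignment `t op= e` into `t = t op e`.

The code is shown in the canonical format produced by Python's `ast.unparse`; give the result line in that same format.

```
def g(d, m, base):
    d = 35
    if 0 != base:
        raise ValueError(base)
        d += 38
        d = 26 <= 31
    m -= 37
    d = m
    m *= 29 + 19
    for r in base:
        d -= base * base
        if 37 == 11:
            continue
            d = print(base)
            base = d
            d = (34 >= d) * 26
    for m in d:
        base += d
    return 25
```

Transformed code:
def g(d, m, base):
    d = 35
    if 0 != base:
        raise ValueError(base)
    m = m - 37
    d = m
    m = m * (29 + 19)
    for r in base:
        d = d - base * base
        if 37 == 11:
            continue
    for m in d:
        base = base + d
    return 25

m = m - 37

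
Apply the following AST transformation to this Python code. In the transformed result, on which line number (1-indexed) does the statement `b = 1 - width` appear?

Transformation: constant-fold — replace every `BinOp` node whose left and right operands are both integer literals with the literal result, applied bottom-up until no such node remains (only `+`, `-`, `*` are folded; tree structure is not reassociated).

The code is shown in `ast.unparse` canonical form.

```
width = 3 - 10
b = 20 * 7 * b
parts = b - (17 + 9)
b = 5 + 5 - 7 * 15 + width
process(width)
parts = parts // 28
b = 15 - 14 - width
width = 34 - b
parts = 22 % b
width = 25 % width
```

Transformed code:
width = -7
b = 140 * b
parts = b - 26
b = -95 + width
process(width)
parts = parts // 28
b = 1 - width
width = 34 - b
parts = 22 % b
width = 25 % width

7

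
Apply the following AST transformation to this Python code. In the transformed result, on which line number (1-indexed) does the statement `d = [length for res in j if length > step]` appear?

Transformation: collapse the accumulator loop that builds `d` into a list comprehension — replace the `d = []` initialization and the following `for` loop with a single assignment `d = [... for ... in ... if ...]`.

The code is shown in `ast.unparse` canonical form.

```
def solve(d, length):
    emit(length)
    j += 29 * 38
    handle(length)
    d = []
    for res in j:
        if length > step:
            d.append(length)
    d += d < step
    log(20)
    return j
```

5

Transformed code:
def solve(d, length):
    emit(length)
    j += 29 * 38
    handle(length)
    d = [length for res in j if length > step]
    d += d < step
    log(20)
    return j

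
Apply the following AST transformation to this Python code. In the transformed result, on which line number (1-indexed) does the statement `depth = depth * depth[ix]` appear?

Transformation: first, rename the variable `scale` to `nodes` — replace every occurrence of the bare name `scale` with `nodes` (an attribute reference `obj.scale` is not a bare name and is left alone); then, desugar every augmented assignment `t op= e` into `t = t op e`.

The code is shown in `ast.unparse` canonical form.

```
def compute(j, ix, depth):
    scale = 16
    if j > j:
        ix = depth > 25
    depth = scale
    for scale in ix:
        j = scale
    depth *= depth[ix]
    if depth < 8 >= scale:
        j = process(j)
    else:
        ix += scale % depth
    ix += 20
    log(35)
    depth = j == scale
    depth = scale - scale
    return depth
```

Transformed code:
def compute(j, ix, depth):
    nodes = 16
    if j > j:
        ix = depth > 25
    depth = nodes
    for nodes in ix:
        j = nodes
    depth = depth * depth[ix]
    if depth < 8 >= nodes:
        j = process(j)
    else:
        ix = ix + nodes % depth
    ix = ix + 20
    log(35)
    depth = j == nodes
    depth = nodes - nodes
    return depth

8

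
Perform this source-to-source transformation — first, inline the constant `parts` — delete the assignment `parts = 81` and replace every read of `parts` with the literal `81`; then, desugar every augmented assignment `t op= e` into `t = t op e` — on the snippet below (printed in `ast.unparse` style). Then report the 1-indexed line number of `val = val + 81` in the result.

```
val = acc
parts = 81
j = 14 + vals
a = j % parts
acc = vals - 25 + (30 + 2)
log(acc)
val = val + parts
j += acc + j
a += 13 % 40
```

Transformed code:
val = acc
j = 14 + vals
a = j % 81
acc = vals - 25 + (30 + 2)
log(acc)
val = val + 81
j = j + (acc + j)
a = a + 13 % 40

6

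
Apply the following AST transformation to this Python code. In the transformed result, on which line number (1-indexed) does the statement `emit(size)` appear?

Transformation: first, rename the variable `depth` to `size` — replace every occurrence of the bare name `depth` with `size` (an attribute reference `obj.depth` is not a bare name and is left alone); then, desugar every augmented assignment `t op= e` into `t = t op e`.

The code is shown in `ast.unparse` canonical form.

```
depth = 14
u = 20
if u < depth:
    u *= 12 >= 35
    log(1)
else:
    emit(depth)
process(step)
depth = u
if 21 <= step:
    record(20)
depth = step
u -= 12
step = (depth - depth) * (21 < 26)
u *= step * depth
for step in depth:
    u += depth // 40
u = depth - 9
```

Transformed code:
size = 14
u = 20
if u < size:
    u = u * (12 >= 35)
    log(1)
else:
    emit(size)
process(step)
size = u
if 21 <= step:
    record(20)
size = step
u = u - 12
step = (size - size) * (21 < 26)
u = u * (step * size)
for step in size:
    u = u + size // 40
u = size - 9

7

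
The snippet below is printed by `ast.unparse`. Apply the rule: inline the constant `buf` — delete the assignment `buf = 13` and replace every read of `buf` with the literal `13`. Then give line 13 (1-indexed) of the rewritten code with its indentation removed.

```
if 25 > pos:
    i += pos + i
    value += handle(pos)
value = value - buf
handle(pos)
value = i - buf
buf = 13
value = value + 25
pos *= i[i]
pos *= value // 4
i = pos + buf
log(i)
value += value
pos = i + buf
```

pos = i + 13

Transformed code:
if 25 > pos:
    i += pos + i
    value += handle(pos)
value = value - 13
handle(pos)
value = i - 13
value = value + 25
pos *= i[i]
pos *= value // 4
i = pos + 13
log(i)
value += value
pos = i + 13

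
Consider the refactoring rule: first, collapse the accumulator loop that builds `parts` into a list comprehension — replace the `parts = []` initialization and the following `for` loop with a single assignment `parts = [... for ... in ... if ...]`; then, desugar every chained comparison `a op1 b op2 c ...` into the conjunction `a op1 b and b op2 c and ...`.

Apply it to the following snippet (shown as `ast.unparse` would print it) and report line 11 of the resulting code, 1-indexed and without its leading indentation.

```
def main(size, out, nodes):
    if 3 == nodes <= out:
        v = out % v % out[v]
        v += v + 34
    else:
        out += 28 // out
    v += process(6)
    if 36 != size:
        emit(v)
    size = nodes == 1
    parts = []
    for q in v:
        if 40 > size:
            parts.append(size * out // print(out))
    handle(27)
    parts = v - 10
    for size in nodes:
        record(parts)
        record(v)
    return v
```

Transformed code:
def main(size, out, nodes):
    if 3 == nodes and nodes <= out:
        v = out % v % out[v]
        v += v + 34
    else:
        out += 28 // out
    v += process(6)
    if 36 != size:
        emit(v)
    size = nodes == 1
    parts = [size * out // print(out) for q in v if 40 > size]
    handle(27)
    parts = v - 10
    for size in nodes:
        record(parts)
        record(v)
    return v

parts = [size * out // print(out) for q in v if 40 > size]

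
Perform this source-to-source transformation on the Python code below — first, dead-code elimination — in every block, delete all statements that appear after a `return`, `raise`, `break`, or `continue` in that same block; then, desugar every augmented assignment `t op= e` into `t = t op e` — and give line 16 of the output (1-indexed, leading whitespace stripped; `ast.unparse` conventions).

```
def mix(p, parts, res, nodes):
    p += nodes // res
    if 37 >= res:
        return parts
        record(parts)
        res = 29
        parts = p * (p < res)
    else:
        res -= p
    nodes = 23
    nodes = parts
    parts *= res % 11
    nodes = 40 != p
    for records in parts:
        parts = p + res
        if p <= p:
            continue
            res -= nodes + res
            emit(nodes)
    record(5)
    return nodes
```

Transformed code:
def mix(p, parts, res, nodes):
    p = p + nodes // res
    if 37 >= res:
        return parts
    else:
        res = res - p
    nodes = 23
    nodes = parts
    parts = parts * (res % 11)
    nodes = 40 != p
    for records in parts:
        parts = p + res
        if p <= p:
            continue
    record(5)
    return nodes

return nodes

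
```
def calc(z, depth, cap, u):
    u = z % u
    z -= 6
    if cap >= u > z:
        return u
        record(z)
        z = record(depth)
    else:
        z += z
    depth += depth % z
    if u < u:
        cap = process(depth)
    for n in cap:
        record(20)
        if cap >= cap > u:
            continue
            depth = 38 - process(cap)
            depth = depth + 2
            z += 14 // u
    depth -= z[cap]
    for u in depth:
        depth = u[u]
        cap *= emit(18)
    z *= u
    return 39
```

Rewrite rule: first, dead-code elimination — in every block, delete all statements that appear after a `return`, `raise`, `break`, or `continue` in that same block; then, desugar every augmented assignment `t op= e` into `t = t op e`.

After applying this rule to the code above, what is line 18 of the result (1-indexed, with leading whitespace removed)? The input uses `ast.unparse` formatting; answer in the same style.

Transformed code:
def calc(z, depth, cap, u):
    u = z % u
    z = z - 6
    if cap >= u > z:
        return u
    else:
        z = z + z
    depth = depth + depth % z
    if u < u:
        cap = process(depth)
    for n in cap:
        record(20)
        if cap >= cap > u:
            continue
    depth = depth - z[cap]
    for u in depth:
        depth = u[u]
        cap = cap * emit(18)
    z = z * u
    return 39

cap = cap * emit(18)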